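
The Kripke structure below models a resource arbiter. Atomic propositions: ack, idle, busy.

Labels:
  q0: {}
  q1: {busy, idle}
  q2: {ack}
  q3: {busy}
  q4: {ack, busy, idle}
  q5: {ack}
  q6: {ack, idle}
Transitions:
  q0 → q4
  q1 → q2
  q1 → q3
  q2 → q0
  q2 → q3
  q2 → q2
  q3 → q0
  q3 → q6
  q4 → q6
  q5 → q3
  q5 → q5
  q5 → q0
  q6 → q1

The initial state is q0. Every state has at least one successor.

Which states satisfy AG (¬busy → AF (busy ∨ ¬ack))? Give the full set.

none

States satisfying ¬busy → AF (busy ∨ ¬ack): {q0, q1, q3, q4, q6}.
States satisfying AG (¬busy → AF (busy ∨ ¬ack)): ∅.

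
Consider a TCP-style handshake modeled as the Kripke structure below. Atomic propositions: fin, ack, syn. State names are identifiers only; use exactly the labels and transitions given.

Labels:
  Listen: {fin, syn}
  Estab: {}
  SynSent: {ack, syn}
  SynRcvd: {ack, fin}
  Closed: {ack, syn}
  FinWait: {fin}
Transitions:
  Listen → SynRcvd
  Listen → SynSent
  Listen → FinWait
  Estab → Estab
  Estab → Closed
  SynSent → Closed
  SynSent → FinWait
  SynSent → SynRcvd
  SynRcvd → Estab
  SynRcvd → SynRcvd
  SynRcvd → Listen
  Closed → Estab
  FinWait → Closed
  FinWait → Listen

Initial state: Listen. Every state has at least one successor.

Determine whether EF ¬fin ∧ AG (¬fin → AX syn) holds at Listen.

States satisfying ¬fin: {Estab, SynSent, Closed}.
States satisfying EF ¬fin: {Listen, Estab, SynSent, SynRcvd, Closed, FinWait}.
States satisfying ¬fin → AX syn: {Listen, SynRcvd, FinWait}.
States satisfying AG (¬fin → AX syn): ∅.
States satisfying EF ¬fin ∧ AG (¬fin → AX syn): ∅.
Listen ∉ Sat(EF ¬fin ∧ AG (¬fin → AX syn)).

Violated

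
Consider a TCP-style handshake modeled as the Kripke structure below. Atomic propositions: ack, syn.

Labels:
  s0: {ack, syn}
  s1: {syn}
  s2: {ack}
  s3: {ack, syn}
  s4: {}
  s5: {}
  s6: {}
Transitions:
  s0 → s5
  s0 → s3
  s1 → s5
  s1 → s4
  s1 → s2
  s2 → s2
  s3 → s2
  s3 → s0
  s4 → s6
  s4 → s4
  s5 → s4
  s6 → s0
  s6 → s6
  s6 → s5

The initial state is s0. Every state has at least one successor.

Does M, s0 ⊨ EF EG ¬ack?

States satisfying EG ¬ack: {s1, s4, s5, s6}.
States satisfying EF EG ¬ack: {s0, s1, s3, s4, s5, s6}.
Some path from s0 reaches a state where EG ¬ack holds.
s0 ∈ Sat(EF EG ¬ack).

Yes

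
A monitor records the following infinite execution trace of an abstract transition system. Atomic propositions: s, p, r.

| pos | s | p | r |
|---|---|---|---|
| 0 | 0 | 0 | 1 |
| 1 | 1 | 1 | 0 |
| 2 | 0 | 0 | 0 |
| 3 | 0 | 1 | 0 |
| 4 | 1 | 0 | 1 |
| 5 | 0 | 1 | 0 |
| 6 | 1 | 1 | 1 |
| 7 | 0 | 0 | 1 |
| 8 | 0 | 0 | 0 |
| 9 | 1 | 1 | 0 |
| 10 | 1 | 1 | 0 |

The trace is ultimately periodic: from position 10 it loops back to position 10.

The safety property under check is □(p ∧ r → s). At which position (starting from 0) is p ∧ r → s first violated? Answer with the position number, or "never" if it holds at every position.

p ∧ r → s holds at every position 0..10, and those are all the positions the trace ever visits, so the invariant □(p ∧ r → s) is never violated.

never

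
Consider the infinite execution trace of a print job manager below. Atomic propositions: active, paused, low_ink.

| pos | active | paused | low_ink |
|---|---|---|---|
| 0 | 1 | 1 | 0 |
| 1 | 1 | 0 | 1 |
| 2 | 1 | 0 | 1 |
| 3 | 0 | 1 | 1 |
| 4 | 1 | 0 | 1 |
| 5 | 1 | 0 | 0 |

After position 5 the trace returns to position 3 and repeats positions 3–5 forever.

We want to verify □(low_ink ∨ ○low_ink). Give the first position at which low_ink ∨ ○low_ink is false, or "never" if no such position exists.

low_ink ∨ ○low_ink holds at every position 0..5, and those are all the positions the trace ever visits, so the invariant □(low_ink ∨ ○low_ink) is never violated.

never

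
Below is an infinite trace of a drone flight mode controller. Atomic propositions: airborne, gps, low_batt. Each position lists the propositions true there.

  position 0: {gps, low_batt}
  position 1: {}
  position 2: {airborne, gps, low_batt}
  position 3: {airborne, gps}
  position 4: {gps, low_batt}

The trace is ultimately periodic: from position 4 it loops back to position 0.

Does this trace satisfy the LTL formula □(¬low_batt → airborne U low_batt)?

¬low_batt → airborne U low_batt must hold at every position from 0 onward. It fails at position 1, so □(¬low_batt → airborne U low_batt) is false.
Positions where ¬low_batt holds: 1, 3.
Check airborne U low_batt at each: 1→fails, 3→ok.

Violated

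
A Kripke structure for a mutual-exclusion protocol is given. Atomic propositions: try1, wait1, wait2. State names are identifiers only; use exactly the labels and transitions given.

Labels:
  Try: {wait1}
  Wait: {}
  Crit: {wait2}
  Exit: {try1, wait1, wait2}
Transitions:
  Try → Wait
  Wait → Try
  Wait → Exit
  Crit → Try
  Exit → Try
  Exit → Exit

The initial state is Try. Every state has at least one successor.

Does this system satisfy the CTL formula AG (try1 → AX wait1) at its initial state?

Satisfied

States satisfying try1 → AX wait1: {Try, Wait, Crit, Exit}.
States satisfying AG (try1 → AX wait1): {Try, Wait, Crit, Exit}.
Every state reachable from Try satisfies try1 → AX wait1.
Try ∈ Sat(AG (try1 → AX wait1)).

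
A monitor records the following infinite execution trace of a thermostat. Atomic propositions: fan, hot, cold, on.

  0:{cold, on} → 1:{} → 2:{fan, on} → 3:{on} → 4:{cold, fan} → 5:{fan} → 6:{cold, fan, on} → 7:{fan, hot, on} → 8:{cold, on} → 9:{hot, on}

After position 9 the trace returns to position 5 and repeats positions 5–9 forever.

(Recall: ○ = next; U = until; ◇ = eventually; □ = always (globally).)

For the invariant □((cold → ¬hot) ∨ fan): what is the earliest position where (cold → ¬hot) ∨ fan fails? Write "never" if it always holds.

never

(cold → ¬hot) ∨ fan holds at every position 0..9, and those are all the positions the trace ever visits, so the invariant □((cold → ¬hot) ∨ fan) is never violated.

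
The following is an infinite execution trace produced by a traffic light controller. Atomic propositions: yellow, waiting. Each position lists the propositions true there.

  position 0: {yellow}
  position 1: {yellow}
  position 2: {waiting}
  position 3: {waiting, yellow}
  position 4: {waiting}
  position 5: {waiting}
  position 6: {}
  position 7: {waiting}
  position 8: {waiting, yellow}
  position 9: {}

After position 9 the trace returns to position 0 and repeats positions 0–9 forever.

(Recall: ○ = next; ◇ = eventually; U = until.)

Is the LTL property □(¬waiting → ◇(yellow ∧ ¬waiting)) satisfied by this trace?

Yes

¬waiting → ◇(yellow ∧ ¬waiting) holds at every position 0..9, and those are all positions ever visited, so □(¬waiting → ◇(yellow ∧ ¬waiting)) holds.
Positions where ¬waiting holds: 0, 1, 6, 9.
Check ◇(yellow ∧ ¬waiting) at each: 0→ok, 1→ok, 6→ok, 9→ok.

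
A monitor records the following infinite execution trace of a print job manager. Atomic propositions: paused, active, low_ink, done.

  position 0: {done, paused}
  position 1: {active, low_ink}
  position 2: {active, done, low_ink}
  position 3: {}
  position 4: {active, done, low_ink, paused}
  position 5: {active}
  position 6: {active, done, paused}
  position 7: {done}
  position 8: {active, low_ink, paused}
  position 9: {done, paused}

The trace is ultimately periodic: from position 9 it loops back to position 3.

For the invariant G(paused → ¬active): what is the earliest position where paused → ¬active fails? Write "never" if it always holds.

4

Check paused → ¬active at each position in order: 0 ✓, 1 ✓, 2 ✓, 3 ✓.
At position 4 the labels are {active, done, low_ink, paused}, so paused → ¬active is false there. This is the first violation.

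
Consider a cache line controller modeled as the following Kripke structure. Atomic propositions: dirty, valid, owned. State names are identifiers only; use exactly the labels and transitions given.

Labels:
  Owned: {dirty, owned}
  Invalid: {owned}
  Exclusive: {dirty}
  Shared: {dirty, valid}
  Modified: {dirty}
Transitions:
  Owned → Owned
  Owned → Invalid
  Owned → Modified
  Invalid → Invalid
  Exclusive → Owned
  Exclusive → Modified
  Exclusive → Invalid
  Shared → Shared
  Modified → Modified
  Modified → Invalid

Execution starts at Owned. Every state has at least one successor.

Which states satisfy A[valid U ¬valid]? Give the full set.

States satisfying valid: {Shared}.
States satisfying ¬valid: {Owned, Invalid, Exclusive, Modified}.
States satisfying A[valid U ¬valid]: {Owned, Invalid, Exclusive, Modified}.

{Owned, Invalid, Exclusive, Modified}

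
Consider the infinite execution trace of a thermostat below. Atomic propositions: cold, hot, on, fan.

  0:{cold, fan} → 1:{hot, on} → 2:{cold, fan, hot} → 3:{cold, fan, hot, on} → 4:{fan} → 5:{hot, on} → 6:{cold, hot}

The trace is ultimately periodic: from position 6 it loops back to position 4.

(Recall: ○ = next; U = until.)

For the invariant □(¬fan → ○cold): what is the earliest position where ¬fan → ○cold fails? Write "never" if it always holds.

Check ¬fan → ○cold at each position in order: 0 ✓, 1 ✓, 2 ✓, 3 ✓, 4 ✓, 5 ✓.
At position 6 the labels are {cold, hot} and the next position 4 has {fan}, so ¬fan → ○cold is false there. This is the first violation.

6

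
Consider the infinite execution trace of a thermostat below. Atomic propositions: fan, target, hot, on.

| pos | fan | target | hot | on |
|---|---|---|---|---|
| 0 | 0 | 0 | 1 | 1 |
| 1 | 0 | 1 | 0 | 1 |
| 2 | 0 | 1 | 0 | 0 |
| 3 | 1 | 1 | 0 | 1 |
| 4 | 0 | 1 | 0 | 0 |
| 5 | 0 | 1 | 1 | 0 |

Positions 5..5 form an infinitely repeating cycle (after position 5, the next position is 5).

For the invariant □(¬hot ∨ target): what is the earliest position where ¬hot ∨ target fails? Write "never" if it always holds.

0

At position 0 the labels are {hot, on}, so ¬hot ∨ target is false there. This is the first violation.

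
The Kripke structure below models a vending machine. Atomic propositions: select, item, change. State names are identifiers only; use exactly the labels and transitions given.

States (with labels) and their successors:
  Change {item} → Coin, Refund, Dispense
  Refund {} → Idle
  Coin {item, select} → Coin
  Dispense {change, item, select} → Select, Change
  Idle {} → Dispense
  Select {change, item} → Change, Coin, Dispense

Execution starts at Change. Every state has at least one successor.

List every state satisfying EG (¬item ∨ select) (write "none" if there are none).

States satisfying ¬item ∨ select: {Refund, Coin, Dispense, Idle}.
States satisfying EG (¬item ∨ select): {Coin}.

{Coin}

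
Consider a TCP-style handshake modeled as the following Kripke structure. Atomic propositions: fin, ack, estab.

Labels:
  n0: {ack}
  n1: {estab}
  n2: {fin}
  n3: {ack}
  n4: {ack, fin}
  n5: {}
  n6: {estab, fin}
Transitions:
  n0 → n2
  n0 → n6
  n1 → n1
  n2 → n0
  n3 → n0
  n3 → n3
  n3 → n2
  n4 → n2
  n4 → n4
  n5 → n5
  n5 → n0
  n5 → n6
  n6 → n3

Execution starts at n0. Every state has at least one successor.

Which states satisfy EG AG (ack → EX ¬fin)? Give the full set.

States satisfying AG (ack → EX ¬fin): {n1}.
States satisfying EG AG (ack → EX ¬fin): {n1}.

{n1}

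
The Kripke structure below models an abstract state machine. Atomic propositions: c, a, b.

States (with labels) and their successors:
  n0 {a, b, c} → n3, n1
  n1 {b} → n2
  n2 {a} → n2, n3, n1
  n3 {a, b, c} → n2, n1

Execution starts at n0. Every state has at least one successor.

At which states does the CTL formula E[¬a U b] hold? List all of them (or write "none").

{n0, n1, n3}

States satisfying ¬a: {n1}.
States satisfying b: {n0, n1, n3}.
States satisfying E[¬a U b]: {n0, n1, n3}.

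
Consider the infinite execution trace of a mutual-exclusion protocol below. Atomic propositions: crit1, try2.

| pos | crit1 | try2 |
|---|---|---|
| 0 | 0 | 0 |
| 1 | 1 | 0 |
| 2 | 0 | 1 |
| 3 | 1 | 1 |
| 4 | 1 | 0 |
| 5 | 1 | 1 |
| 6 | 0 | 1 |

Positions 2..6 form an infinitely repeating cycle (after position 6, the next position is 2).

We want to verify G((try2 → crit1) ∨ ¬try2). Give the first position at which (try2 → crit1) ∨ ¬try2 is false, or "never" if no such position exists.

Check (try2 → crit1) ∨ ¬try2 at each position in order: 0 ✓, 1 ✓.
At position 2 the labels are {try2}, so (try2 → crit1) ∨ ¬try2 is false there. This is the first violation.

2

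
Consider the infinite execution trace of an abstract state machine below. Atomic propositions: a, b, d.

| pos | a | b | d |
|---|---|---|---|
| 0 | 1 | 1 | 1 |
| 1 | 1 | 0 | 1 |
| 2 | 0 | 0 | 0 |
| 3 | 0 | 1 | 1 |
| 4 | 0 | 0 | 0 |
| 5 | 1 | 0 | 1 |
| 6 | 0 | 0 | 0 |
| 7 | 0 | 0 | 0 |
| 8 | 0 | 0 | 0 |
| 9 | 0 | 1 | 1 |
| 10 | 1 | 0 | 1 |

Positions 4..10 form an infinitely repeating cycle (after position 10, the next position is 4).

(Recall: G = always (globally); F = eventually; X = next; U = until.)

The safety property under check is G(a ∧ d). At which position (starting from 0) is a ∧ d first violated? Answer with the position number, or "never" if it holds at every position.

2

Check a ∧ d at each position in order: 0 ✓, 1 ✓.
At position 2 the labels are {}, so a ∧ d is false there. This is the first violation.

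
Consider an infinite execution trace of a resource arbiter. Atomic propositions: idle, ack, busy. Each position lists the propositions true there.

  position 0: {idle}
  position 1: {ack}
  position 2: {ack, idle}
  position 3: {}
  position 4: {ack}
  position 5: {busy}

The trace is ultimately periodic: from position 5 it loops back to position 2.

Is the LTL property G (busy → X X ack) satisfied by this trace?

busy → X X ack must hold at every position from 0 onward. It fails at position 5, so G (busy → X X ack) is false.
Positions where busy holds: 5.
Check X X ack at each: 5→fails.

Does not hold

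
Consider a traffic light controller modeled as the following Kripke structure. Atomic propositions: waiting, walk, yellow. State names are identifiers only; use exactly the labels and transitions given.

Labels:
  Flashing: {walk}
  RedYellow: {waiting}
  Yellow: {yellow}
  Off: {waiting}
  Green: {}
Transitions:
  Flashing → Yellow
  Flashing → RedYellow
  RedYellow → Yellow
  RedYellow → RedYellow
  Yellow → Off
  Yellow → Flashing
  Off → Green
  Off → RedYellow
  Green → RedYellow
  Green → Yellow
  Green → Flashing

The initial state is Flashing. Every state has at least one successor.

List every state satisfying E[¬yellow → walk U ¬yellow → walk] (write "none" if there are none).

States satisfying ¬yellow → walk: {Flashing, Yellow}.
States satisfying E[¬yellow → walk U ¬yellow → walk]: {Flashing, Yellow}.

{Flashing, Yellow}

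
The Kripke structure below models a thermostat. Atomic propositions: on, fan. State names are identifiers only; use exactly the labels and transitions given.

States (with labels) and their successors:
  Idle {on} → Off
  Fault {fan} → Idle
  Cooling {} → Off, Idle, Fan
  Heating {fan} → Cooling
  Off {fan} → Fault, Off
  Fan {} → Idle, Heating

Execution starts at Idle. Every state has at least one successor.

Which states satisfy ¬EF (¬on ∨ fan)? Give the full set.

none

States satisfying ¬on ∨ fan: {Fault, Cooling, Heating, Off, Fan}.
States satisfying EF (¬on ∨ fan): {Idle, Fault, Cooling, Heating, Off, Fan}.
States satisfying ¬EF (¬on ∨ fan): ∅.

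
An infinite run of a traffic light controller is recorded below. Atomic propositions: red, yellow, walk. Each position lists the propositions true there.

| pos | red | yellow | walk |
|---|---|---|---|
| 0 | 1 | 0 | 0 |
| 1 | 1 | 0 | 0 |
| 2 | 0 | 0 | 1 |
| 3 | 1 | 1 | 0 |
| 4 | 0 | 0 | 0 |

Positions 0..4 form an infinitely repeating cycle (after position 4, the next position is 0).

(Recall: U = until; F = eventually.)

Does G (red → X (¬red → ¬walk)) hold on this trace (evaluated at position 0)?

red → X (¬red → ¬walk) must hold at every position from 0 onward. It fails at position 1, so G (red → X (¬red → ¬walk)) is false.
Positions where red holds: 0, 1, 3.
Check X (¬red → ¬walk) at each: 0→ok, 1→fails, 3→ok.

Does not hold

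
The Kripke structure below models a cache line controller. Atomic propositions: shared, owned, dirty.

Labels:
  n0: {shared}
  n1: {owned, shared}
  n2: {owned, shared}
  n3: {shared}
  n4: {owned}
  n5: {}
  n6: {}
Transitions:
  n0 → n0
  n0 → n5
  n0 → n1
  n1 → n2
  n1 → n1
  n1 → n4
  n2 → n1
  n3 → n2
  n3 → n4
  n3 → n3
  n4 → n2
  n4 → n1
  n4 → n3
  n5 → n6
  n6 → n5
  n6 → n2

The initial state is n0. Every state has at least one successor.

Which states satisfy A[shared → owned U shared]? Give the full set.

{n0, n1, n2, n3, n4}

States satisfying shared → owned: {n1, n2, n4, n5, n6}.
States satisfying shared: {n0, n1, n2, n3}.
States satisfying A[shared → owned U shared]: {n0, n1, n2, n3, n4}.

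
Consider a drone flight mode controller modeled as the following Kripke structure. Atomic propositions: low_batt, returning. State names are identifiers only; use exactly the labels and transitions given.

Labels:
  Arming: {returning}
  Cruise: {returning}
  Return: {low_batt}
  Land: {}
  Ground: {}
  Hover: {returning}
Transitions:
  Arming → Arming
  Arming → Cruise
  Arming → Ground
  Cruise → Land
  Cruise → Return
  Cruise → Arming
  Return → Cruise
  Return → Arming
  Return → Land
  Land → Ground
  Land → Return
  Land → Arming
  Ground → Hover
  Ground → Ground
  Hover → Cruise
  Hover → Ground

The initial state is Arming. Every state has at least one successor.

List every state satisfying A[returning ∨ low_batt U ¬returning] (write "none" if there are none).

States satisfying returning ∨ low_batt: {Arming, Cruise, Return, Hover}.
States satisfying ¬returning: {Return, Land, Ground}.
States satisfying A[returning ∨ low_batt U ¬returning]: {Return, Land, Ground}.

{Return, Land, Ground}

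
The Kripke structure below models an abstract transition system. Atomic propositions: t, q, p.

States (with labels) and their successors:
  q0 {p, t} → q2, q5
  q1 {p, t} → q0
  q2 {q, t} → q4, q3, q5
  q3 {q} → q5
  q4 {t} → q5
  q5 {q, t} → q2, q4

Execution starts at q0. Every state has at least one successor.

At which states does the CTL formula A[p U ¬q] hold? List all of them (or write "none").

{q0, q1, q4}

States satisfying p: {q0, q1}.
States satisfying ¬q: {q0, q1, q4}.
States satisfying A[p U ¬q]: {q0, q1, q4}.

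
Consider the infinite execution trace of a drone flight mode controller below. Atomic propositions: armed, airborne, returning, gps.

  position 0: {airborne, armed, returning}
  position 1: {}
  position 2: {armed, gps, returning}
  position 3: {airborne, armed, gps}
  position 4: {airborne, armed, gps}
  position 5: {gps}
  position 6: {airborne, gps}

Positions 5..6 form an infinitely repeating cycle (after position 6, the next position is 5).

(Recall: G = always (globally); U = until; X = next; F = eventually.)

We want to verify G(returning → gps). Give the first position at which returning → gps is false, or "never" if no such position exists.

0

At position 0 the labels are {airborne, armed, returning}, so returning → gps is false there. This is the first violation.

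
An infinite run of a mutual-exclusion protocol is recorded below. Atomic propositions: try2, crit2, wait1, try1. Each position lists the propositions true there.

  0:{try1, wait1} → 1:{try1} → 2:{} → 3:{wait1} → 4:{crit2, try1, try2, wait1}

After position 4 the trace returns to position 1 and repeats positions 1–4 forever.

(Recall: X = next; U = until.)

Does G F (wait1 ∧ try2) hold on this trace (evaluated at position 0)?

F (wait1 ∧ try2) holds at every position 0..4, and those are all positions ever visited, so G F (wait1 ∧ try2) holds.

Yes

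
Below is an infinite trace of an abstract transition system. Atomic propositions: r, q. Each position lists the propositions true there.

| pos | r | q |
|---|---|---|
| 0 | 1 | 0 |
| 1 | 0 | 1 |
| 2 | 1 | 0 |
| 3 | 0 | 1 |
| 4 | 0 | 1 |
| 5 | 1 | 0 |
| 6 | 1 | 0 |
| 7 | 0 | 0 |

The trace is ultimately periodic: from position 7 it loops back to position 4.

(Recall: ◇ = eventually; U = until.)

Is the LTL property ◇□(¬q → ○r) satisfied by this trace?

□(¬q → ○r) is false at every position 0..7, so it never becomes true and ◇□(¬q → ○r) fails.

Violated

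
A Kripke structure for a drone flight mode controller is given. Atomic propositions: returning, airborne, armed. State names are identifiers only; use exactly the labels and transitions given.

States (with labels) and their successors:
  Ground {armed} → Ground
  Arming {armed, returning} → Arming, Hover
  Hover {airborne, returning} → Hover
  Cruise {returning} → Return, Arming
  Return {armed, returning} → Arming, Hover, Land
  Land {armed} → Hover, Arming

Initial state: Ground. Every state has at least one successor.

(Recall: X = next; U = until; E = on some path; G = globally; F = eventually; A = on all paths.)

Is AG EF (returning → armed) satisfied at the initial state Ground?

States satisfying EF (returning → armed): {Ground, Arming, Cruise, Return, Land}.
States satisfying AG EF (returning → armed): {Ground}.
Every state reachable from Ground satisfies EF (returning → armed).
Ground ∈ Sat(AG EF (returning → armed)).

Satisfied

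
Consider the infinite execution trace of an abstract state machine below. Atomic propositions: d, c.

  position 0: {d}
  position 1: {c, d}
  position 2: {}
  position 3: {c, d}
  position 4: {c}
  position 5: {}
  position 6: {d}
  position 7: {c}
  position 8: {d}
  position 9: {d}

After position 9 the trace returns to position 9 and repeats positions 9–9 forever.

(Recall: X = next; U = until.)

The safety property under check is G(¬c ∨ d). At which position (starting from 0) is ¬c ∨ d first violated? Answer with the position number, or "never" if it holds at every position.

4

Check ¬c ∨ d at each position in order: 0 ✓, 1 ✓, 2 ✓, 3 ✓.
At position 4 the labels are {c}, so ¬c ∨ d is false there. This is the first violation.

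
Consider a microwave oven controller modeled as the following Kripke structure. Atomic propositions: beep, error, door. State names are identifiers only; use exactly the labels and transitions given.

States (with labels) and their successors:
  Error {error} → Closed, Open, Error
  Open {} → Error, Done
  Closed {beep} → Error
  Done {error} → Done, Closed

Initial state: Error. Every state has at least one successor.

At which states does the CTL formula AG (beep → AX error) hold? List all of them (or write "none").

States satisfying beep → AX error: {Error, Open, Closed, Done}.
States satisfying AG (beep → AX error): {Error, Open, Closed, Done}.

{Error, Open, Closed, Done}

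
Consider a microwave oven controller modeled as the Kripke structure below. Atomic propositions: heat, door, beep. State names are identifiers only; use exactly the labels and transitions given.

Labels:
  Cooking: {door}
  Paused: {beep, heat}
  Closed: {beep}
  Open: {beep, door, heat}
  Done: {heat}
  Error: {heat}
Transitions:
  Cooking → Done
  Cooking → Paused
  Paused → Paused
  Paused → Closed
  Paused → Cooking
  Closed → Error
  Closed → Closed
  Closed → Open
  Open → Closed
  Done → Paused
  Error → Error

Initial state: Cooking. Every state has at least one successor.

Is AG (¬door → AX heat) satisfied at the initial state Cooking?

Does not hold

States satisfying ¬door → AX heat: {Cooking, Open, Done, Error}.
States satisfying AG (¬door → AX heat): {Error}.
Closed is reachable from Cooking and violates ¬door → AX heat, so AG fails at Cooking.
Cooking ∉ Sat(AG (¬door → AX heat)).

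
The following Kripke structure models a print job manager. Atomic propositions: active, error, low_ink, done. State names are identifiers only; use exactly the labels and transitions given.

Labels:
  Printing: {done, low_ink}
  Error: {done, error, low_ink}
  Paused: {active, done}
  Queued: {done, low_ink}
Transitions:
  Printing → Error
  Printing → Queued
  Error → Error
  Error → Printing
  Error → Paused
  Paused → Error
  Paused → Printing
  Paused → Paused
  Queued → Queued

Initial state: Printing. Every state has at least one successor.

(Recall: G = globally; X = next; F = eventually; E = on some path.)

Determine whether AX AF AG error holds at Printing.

States satisfying AF AG error: ∅.
States satisfying AX AF AG error: ∅.
Printing ∉ Sat(AX AF AG error).

No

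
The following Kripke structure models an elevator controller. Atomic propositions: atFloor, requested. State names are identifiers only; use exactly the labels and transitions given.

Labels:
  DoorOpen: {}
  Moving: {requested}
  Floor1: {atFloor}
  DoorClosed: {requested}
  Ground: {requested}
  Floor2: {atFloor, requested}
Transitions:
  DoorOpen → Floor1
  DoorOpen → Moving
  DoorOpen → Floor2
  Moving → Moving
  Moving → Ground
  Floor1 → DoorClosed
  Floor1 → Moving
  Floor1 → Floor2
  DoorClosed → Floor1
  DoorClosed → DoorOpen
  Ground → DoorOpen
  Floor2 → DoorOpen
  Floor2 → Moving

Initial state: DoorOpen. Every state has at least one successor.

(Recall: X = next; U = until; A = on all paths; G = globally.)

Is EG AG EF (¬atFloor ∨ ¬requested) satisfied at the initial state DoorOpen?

Yes

States satisfying AG EF (¬atFloor ∨ ¬requested): {DoorOpen, Moving, Floor1, DoorClosed, Ground, Floor2}.
States satisfying EG AG EF (¬atFloor ∨ ¬requested): {DoorOpen, Moving, Floor1, DoorClosed, Ground, Floor2}.
DoorOpen ∈ Sat(EG AG EF (¬atFloor ∨ ¬requested)).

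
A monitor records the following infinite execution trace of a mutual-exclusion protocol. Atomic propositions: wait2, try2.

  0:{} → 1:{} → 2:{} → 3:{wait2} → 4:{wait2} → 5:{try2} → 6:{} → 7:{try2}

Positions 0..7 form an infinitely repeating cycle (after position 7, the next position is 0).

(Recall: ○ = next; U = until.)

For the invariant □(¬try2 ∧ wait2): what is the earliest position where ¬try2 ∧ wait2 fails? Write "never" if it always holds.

At position 0 the labels are {}, so ¬try2 ∧ wait2 is false there. This is the first violation.

0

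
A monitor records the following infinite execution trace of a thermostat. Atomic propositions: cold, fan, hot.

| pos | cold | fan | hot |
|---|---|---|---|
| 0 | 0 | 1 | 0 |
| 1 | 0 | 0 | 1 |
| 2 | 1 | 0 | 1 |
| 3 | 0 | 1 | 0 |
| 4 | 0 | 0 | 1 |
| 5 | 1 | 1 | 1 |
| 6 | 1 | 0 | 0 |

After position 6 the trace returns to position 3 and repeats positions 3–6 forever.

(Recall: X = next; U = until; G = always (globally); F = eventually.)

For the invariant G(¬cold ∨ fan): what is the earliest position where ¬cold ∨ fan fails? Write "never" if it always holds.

2

Check ¬cold ∨ fan at each position in order: 0 ✓, 1 ✓.
At position 2 the labels are {cold, hot}, so ¬cold ∨ fan is false there. This is the first violation.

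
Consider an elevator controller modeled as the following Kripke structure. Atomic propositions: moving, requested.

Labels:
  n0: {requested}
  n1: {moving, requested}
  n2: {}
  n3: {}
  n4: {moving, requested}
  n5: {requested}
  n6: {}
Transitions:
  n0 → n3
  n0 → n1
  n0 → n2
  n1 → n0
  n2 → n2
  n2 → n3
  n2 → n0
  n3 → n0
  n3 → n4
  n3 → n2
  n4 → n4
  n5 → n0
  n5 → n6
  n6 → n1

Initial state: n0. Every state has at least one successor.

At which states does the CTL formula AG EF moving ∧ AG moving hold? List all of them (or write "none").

{n4}

States satisfying EF moving: {n0, n1, n2, n3, n4, n5, n6}.
States satisfying AG EF moving: {n0, n1, n2, n3, n4, n5, n6}.
States satisfying moving: {n1, n4}.
States satisfying AG moving: {n4}.
States satisfying AG EF moving ∧ AG moving: {n4}.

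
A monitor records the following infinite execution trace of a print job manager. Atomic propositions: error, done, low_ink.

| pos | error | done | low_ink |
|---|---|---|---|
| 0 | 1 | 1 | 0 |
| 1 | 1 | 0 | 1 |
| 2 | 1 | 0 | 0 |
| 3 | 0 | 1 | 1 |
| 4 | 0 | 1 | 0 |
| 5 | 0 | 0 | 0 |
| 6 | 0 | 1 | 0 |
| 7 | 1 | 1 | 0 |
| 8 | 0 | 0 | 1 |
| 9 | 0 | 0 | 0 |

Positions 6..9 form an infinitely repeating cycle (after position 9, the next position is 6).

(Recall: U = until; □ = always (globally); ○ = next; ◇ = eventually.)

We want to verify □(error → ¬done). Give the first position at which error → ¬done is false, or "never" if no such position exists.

0

At position 0 the labels are {done, error}, so error → ¬done is false there. This is the first violation.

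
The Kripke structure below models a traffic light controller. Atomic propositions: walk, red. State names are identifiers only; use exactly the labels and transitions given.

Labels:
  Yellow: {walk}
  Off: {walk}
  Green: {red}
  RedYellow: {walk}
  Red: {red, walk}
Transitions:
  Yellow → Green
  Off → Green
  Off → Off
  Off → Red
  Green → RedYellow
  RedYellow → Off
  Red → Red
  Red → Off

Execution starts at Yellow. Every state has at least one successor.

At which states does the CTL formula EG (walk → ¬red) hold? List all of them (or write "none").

States satisfying walk → ¬red: {Yellow, Off, Green, RedYellow}.
States satisfying EG (walk → ¬red): {Yellow, Off, Green, RedYellow}.

{Yellow, Off, Green, RedYellow}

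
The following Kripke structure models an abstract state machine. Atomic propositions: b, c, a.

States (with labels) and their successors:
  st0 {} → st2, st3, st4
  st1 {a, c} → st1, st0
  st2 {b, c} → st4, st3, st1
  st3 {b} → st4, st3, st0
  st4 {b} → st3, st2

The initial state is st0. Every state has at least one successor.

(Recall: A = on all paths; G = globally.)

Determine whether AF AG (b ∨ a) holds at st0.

States satisfying AG (b ∨ a): ∅.
States satisfying AF AG (b ∨ a): ∅.
There is a path from st0 along which AG (b ∨ a) never holds.
st0 ∉ Sat(AF AG (b ∨ a)).

No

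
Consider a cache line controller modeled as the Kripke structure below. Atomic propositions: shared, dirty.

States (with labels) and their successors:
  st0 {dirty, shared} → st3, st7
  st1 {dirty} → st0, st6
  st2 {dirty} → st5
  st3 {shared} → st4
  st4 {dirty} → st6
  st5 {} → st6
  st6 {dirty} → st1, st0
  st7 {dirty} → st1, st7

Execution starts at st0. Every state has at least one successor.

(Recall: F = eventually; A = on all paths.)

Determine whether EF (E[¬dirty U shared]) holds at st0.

Yes

States satisfying E[¬dirty U shared]: {st0, st3}.
States satisfying EF (E[¬dirty U shared]): {st0, st1, st2, st3, st4, st5, st6, st7}.
Some path from st0 reaches a state where E[¬dirty U shared] holds.
st0 ∈ Sat(EF (E[¬dirty U shared])).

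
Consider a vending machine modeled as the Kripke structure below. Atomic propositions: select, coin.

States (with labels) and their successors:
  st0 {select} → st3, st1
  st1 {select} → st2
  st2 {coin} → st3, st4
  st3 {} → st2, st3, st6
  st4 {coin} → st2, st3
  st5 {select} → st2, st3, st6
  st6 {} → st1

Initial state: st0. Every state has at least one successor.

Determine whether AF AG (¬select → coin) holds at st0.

No

States satisfying AG (¬select → coin): ∅.
States satisfying AF AG (¬select → coin): ∅.
There is a path from st0 along which AG (¬select → coin) never holds.
st0 ∉ Sat(AF AG (¬select → coin)).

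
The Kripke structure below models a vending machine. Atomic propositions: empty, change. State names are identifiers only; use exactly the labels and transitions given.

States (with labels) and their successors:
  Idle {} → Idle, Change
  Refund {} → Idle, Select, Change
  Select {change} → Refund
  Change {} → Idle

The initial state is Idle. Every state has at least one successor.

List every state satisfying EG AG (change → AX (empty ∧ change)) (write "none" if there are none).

{Idle, Change}

States satisfying AG (change → AX (empty ∧ change)): {Idle, Change}.
States satisfying EG AG (change → AX (empty ∧ change)): {Idle, Change}.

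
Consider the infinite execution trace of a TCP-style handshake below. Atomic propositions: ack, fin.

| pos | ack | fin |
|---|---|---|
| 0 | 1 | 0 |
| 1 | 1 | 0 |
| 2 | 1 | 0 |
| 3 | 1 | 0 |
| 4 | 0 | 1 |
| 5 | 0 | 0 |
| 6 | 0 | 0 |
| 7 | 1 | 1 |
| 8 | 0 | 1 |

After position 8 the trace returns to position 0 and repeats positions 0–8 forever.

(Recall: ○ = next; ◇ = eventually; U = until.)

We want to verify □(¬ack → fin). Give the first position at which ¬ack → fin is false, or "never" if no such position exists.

5

Check ¬ack → fin at each position in order: 0 ✓, 1 ✓, 2 ✓, 3 ✓, 4 ✓.
At position 5 the labels are {}, so ¬ack → fin is false there. This is the first violation.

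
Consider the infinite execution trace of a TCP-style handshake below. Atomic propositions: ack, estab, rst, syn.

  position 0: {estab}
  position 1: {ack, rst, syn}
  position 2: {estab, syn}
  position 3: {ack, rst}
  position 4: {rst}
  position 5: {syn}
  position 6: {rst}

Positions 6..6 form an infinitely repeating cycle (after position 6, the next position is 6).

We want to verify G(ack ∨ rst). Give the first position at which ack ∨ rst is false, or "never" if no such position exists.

0

At position 0 the labels are {estab}, so ack ∨ rst is false there. This is the first violation.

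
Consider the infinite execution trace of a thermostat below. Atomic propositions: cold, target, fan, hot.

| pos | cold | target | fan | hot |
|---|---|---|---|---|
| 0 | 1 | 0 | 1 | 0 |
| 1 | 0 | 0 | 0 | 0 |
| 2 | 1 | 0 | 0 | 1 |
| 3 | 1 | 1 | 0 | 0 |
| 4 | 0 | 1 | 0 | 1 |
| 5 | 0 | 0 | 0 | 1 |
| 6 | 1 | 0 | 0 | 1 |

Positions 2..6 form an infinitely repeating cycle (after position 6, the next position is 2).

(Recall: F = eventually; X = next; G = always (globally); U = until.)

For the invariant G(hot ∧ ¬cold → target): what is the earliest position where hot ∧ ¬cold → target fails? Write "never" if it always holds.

Check hot ∧ ¬cold → target at each position in order: 0 ✓, 1 ✓, 2 ✓, 3 ✓, 4 ✓.
At position 5 the labels are {hot}, so hot ∧ ¬cold → target is false there. This is the first violation.

5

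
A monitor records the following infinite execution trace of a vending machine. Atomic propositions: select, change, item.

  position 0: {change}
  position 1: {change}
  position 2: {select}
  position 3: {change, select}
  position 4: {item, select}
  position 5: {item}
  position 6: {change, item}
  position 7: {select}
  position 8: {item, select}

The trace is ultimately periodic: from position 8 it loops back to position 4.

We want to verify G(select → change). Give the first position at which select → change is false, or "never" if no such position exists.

2

Check select → change at each position in order: 0 ✓, 1 ✓.
At position 2 the labels are {select}, so select → change is false there. This is the first violation.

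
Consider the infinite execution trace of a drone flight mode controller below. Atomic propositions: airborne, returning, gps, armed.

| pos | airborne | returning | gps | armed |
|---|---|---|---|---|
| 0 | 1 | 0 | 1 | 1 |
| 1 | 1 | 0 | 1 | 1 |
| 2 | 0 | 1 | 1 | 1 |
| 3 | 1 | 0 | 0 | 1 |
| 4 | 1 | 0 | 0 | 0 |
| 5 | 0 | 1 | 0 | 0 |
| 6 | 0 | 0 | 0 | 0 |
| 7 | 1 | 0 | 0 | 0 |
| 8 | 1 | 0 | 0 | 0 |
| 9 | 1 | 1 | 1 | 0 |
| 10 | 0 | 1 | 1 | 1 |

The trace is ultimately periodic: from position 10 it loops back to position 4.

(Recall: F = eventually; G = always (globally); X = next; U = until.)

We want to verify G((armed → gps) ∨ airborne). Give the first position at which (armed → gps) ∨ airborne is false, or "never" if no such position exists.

never

(armed → gps) ∨ airborne holds at every position 0..10, and those are all the positions the trace ever visits, so the invariant G((armed → gps) ∨ airborne) is never violated.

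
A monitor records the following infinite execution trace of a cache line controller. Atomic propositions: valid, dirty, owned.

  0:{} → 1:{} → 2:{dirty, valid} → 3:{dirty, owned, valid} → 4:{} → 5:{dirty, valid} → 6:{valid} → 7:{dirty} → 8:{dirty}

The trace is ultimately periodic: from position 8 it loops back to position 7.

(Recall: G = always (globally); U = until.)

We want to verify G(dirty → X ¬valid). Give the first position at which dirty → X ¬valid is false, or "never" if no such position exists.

Check dirty → X ¬valid at each position in order: 0 ✓, 1 ✓.
At position 2 the labels are {dirty, valid} and the next position 3 has {dirty, owned, valid}, so dirty → X ¬valid is false there. This is the first violation.

2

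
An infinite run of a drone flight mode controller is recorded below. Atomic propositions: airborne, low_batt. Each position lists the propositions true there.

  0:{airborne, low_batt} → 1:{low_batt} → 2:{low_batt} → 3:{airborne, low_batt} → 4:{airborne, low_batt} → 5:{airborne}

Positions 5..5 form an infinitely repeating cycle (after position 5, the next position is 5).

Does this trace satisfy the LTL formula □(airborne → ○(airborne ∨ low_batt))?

Yes

airborne → ○(airborne ∨ low_batt) holds at every position 0..5, and those are all positions ever visited, so □(airborne → ○(airborne ∨ low_batt)) holds.
Positions where airborne holds: 0, 3, 4, 5.
Check ○(airborne ∨ low_batt) at each: 0→ok, 3→ok, 4→ok, 5→ok.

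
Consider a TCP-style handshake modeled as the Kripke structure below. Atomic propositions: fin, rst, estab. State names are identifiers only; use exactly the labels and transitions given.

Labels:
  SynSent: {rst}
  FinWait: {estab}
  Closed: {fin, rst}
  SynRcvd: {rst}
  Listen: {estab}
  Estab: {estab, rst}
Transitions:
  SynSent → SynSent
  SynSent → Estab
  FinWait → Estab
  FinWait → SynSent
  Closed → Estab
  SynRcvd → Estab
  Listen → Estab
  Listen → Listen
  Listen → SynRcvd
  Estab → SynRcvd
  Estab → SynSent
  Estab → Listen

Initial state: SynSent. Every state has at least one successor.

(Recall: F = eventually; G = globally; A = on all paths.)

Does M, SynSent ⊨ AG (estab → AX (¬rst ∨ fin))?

No

States satisfying estab → AX (¬rst ∨ fin): {SynSent, Closed, SynRcvd}.
States satisfying AG (estab → AX (¬rst ∨ fin)): ∅.
Estab is reachable from SynSent and violates estab → AX (¬rst ∨ fin), so AG fails at SynSent.
SynSent ∉ Sat(AG (estab → AX (¬rst ∨ fin))).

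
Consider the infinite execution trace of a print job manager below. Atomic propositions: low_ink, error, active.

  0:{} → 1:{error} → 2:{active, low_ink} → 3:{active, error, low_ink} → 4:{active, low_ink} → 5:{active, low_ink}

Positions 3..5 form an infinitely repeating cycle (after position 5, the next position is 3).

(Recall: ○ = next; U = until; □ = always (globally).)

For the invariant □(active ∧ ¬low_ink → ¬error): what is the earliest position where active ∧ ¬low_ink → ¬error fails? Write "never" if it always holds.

never

active ∧ ¬low_ink → ¬error holds at every position 0..5, and those are all the positions the trace ever visits, so the invariant □(active ∧ ¬low_ink → ¬error) is never violated.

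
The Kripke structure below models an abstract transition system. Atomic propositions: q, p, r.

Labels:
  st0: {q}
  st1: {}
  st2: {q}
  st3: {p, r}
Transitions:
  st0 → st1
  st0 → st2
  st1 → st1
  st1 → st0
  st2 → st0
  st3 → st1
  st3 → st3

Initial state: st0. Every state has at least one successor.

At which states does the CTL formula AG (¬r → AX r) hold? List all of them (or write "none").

States satisfying ¬r → AX r: {st3}.
States satisfying AG (¬r → AX r): ∅.

none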